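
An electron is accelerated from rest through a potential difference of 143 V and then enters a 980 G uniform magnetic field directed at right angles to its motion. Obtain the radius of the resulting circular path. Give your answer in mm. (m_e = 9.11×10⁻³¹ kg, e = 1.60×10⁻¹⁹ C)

r ≈ 0.412 mm

The kinetic energy gained is K = qV = (1×1.60×10^-19)(143) = 2.29×10^-17 J.
v = √(2K/m) = 7.09×10^6 m/s.
r = mv/(qB) = (9.11×10^-31)(7.09×10^6) / [(1×1.60×10^-19)(0.0980)] = 4.12×10^-4 m.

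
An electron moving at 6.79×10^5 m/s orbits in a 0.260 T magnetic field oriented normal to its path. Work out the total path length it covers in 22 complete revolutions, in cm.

L ≈ 0.206 cm

r = mv/(qB) = 1.49×10^-5 m, so one revolution covers 2πr = 9.34×10^-5 m.
In 22 revolutions: L = 22·2πr = 2.06×10^-3 m.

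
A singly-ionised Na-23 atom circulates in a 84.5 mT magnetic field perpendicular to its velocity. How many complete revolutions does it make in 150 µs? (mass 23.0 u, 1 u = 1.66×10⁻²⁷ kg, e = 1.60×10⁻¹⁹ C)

N = 8

T = 2πm/(qB) = 2π(3.818×10^-26) / [(1×1.60×10^-19)(0.0845)] = 1.7743×10^-5 s.
N = t/T = 1.50×10^-4 / 1.7743×10^-5 ≈ 8.45, so 8 complete revolutions.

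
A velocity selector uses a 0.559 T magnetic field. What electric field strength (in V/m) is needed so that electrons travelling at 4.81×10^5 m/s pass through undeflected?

qE = qvB ⇒ E = vB = (4.81×10^5)(0.559) = 2.69×10^5 V/m.

E ≈ 2.69×10^5 V/m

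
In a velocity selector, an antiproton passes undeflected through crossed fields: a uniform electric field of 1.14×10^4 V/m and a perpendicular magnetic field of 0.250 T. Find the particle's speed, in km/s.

v ≈ 45.6 km/s

For zero net force, qE = qvB, so v = E/B.
v = (1.14×10^4) / (0.250) = 4.56×10^4 m/s.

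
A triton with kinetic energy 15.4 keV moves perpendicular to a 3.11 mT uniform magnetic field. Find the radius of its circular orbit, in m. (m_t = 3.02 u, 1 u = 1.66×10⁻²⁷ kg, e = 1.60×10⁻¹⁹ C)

Convert the energy: K = 15.4 keV = 2.46×10^-15 J.
v = √(2K/m) = √(2·2.46×10^-15/5.01×10^-27) = 9.91×10^5 m/s.
r = mv/(qB) = (5.01×10^-27)(9.91×10^5) / [(1×1.60×10^-19)(3.11×10^-3)] = 9.99 m.

r ≈ 9.99 m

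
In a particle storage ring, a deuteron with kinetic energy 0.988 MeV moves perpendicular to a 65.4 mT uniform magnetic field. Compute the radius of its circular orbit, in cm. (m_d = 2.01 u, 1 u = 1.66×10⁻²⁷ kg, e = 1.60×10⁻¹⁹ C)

r ≈ 310 cm

Convert the energy: K = 0.988 MeV = 1.58×10^-13 J.
v = √(2K/m) = √(2·1.58×10^-13/3.34×10^-27) = 9.73×10^6 m/s.
r = mv/(qB) = (3.34×10^-27)(9.73×10^6) / [(1×1.60×10^-19)(0.0654)] = 3.10 m.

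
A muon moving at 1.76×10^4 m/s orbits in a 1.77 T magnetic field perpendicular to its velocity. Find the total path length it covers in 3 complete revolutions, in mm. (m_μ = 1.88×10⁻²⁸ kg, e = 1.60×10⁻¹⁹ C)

r = mv/(qB) = 1.17×10^-5 m, so one revolution covers 2πr = 7.34×10^-5 m.
In 3 revolutions: L = 3·2πr = 2.20×10^-4 m.

L ≈ 0.220 mm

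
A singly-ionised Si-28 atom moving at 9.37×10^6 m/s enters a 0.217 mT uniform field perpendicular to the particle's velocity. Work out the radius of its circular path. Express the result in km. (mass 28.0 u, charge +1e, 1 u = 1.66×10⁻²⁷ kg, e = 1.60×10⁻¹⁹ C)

r ≈ 12.5 km

The magnetic force provides the centripetal force: qvB = mv²/r, so r = mv/(qB).
r = (4.65×10^-26 kg)(9.37×10^6 m/s) / [(1×1.60×10^-19 C)(2.17×10^-4 T)] = 1.25×10^4 m.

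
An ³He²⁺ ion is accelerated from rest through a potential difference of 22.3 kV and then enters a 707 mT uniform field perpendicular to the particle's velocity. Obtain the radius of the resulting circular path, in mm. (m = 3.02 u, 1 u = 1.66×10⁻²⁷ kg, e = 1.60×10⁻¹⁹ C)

r ≈ 37.4 mm

The kinetic energy gained is K = qV = (2×1.60×10^-19)(2.23×10^4) = 7.14×10^-15 J.
v = √(2K/m) = 1.69×10^6 m/s.
r = mv/(qB) = (5.01×10^-27)(1.69×10^6) / [(2×1.60×10^-19)(0.707)] = 0.0374 m.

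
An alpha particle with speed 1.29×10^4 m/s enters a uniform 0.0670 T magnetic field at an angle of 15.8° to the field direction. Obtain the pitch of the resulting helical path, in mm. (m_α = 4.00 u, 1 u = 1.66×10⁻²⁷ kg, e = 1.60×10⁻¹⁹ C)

The velocity component along B is v∥ = v cos15.8° = 1.24×10^4 m/s.
The cyclotron period T = 2πm/(qB) = 1.95×10^-6 s is set by m, q, B alone.
Pitch = v∥·T = (1.24×10^4)(1.95×10^-6) = 0.0242 m.

pitch ≈ 24.2 mm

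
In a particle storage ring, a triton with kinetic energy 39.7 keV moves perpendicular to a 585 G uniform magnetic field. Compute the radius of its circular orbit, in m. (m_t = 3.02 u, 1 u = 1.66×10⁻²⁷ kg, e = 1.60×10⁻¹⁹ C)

Convert the energy: K = 39.7 keV = 6.35×10^-15 J.
v = √(2K/m) = √(2·6.35×10^-15/5.01×10^-27) = 1.59×10^6 m/s.
r = mv/(qB) = (5.01×10^-27)(1.59×10^6) / [(1×1.60×10^-19)(0.0585)] = 0.853 m.

r ≈ 0.853 m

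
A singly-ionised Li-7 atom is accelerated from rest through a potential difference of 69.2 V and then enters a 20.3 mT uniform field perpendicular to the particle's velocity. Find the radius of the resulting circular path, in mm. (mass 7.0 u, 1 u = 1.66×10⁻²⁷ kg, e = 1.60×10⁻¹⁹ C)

The kinetic energy gained is K = qV = (1×1.60×10^-19)(69.2) = 1.11×10^-17 J.
v = √(2K/m) = 4.37×10^4 m/s.
r = mv/(qB) = (1.16×10^-26)(4.37×10^4) / [(1×1.60×10^-19)(0.0203)] = 0.156 m.

r ≈ 156 mm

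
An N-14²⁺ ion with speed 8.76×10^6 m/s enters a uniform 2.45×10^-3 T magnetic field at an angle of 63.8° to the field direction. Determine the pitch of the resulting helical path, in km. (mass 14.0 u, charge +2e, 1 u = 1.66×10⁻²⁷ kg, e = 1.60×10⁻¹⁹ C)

The velocity component along B is v∥ = v cos63.8° = 3.87×10^6 m/s.
The cyclotron period T = 2πm/(qB) = 1.86×10^-4 s is set by m, q, B alone.
Pitch = v∥·T = (3.87×10^6)(1.86×10^-4) = 720 m.

pitch ≈ 0.720 km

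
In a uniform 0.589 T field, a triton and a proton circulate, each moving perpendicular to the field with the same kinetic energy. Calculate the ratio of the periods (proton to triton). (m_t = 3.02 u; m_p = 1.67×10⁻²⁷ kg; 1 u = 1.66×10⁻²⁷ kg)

ratio ≈ 0.333

T = 2πm/(qB) is independent of speed, so T₂/T₁ = (m₂/q₂)/(m₁/q₁).
T_{proton}/T_{triton} = (1.67×10^-27/1e) / (5.01×10^-27/1e) = 0.333.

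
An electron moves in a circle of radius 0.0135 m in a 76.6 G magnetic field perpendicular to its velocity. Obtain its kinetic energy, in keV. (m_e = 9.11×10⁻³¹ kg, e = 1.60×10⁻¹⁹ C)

K ≈ 0.939 keV

v = qBr/m = (1×1.60×10^-19)(7.66×10^-3)(0.0135) / (9.11×10^-31) = 1.82×10^7 m/s.
K = ½mv² = 0.5·(9.11×10^-31)·(1.82×10^7)² = 1.50×10^-16 J = 0.939 keV.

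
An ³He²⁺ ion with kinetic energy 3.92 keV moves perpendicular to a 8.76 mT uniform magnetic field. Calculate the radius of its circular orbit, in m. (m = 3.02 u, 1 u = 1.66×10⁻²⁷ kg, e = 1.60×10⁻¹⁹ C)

Convert the energy: K = 3.92 keV = 6.27×10^-16 J.
v = √(2K/m) = √(2·6.27×10^-16/5.01×10^-27) = 5.00×10^5 m/s.
r = mv/(qB) = (5.01×10^-27)(5.00×10^5) / [(2×1.60×10^-19)(8.76×10^-3)] = 0.895 m.

r ≈ 0.895 m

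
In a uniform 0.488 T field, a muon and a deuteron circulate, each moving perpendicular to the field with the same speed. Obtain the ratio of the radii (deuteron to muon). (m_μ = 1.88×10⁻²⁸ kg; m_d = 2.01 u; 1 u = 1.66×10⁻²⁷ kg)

ratio ≈ 17.7

r = mv/(qB) ⇒ at equal v, r ∝ m/q.
r_{deuteron}/r_{muon} = 17.7.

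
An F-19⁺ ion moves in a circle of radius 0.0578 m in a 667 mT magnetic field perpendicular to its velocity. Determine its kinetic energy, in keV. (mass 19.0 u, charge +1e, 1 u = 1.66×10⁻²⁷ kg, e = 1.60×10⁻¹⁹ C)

K ≈ 3.77 keV

v = qBr/m = (1×1.60×10^-19)(0.667)(0.0578) / (3.15×10^-26) = 1.96×10^5 m/s.
K = ½mv² = 0.5·(3.15×10^-26)·(1.96×10^5)² = 6.03×10^-16 J = 3.77 keV.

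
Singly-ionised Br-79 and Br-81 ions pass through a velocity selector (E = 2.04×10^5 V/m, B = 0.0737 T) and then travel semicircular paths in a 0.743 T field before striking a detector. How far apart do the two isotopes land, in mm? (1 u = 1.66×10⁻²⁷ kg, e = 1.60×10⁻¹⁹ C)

Δd ≈ 155 mm

Both emerge at v = E/B₁ = 2.77×10^6 m/s.
r = mv/(qB₂), so r₁ = 3.0534 m and r₂ = 3.1307 m, giving Δr = 0.0773 m.
After a semicircle each ion lands a diameter 2r from the entry slit, so the separation is 2Δr = 0.155 m.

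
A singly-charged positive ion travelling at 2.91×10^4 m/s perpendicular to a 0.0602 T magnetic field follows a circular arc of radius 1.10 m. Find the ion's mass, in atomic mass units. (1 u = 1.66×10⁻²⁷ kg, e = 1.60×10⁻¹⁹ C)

m ≈ 219 u

qvB = mv²/r ⇒ m = qBr/v.
m = (1×1.60×10^-19)(0.0602)(1.10) / (2.91×10^4) = 3.64×10^-25 kg = 219 u.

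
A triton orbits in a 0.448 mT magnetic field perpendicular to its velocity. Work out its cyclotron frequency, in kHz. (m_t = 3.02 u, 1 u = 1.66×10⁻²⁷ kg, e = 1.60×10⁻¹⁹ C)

f ≈ 2.28 kHz

f = qB/(2πm) = (1×1.60×10^-19)(4.48×10^-4) / [2π(5.01×10^-27)] = 2280 Hz.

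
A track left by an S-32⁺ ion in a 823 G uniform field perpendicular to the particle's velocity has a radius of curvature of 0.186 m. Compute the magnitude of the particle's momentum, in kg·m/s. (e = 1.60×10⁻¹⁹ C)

p ≈ 2.45×10^-21 kg·m/s

Since qvB = mv²/r, the momentum p = mv = qBr.
p = (1×1.60×10^-19)(0.0823)(0.186) = 2.45×10^-21 kg·m/s.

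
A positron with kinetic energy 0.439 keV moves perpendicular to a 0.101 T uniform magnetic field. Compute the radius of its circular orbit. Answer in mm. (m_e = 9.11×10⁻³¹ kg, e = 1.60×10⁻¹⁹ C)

r ≈ 0.700 mm

Convert the energy: K = 0.439 keV = 7.02×10^-17 J.
v = √(2K/m) = √(2·7.02×10^-17/9.11×10^-31) = 1.24×10^7 m/s.
r = mv/(qB) = (9.11×10^-31)(1.24×10^7) / [(1×1.60×10^-19)(0.101)] = 7.00×10^-4 m.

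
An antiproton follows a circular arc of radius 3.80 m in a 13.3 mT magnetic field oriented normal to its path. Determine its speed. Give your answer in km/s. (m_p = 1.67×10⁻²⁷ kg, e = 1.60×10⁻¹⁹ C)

From qvB = mv²/r, v = qBr/m.
v = (1×1.60×10^-19)(0.0133)(3.80) / (1.67×10^-27) = 4.84×10^6 m/s.

v ≈ 4840 km/s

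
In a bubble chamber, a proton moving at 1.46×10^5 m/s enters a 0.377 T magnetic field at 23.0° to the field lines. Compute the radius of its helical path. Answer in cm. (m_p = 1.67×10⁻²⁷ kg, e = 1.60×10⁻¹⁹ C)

Only the perpendicular component v⊥ = v sin23.0° = 5.70×10^4 m/s is bent by the field.
r = m v⊥ /(qB) = (1.67×10^-27)(5.70×10^4) / [(1×1.60×10^-19)(0.377)] = 1.58×10^-3 m.

r ≈ 0.158 cm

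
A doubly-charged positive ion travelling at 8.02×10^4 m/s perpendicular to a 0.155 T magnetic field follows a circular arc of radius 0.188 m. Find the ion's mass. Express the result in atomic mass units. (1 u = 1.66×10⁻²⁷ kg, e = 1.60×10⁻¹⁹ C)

qvB = mv²/r ⇒ m = qBr/v.
m = (2×1.60×10^-19)(0.155)(0.188) / (8.02×10^4) = 1.16×10^-25 kg = 70.0 u.

m ≈ 70.0 u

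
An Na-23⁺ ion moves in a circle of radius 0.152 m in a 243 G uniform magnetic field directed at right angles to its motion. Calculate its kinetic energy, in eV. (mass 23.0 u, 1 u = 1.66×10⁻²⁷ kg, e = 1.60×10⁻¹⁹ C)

K ≈ 28.6 eV

v = qBr/m = (1×1.60×10^-19)(0.0243)(0.152) / (3.82×10^-26) = 1.55×10^4 m/s.
K = ½mv² = 0.5·(3.82×10^-26)·(1.55×10^4)² = 4.57×10^-18 J = 28.6 eV.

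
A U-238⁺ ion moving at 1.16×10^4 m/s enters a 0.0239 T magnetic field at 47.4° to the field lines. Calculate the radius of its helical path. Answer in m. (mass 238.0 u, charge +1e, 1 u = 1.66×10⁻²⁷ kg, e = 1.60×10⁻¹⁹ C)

r ≈ 0.882 m

Only the perpendicular component v⊥ = v sin47.4° = 8540 m/s is bent by the field.
r = m v⊥ /(qB) = (3.95×10^-25)(8540) / [(1×1.60×10^-19)(0.0239)] = 0.882 m.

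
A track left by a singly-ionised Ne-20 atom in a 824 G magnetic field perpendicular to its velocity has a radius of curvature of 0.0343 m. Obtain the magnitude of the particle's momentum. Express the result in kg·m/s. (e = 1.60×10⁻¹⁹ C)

p ≈ 4.52×10^-22 kg·m/s

Since qvB = mv²/r, the momentum p = mv = qBr.
p = (1×1.60×10^-19)(0.0824)(0.0343) = 4.52×10^-22 kg·m/s.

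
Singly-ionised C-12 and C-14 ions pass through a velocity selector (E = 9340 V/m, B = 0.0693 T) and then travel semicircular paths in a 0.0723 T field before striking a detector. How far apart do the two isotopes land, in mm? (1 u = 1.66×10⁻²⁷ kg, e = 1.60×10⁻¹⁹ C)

Δd ≈ 77.4 mm

Both emerge at v = E/B₁ = 1.35×10^5 m/s.
r = mv/(qB₂), so r₁ = 0.2321 m and r₂ = 0.2708 m, giving Δr = 0.0387 m.
After a semicircle each ion lands a diameter 2r from the entry slit, so the separation is 2Δr = 0.0774 m.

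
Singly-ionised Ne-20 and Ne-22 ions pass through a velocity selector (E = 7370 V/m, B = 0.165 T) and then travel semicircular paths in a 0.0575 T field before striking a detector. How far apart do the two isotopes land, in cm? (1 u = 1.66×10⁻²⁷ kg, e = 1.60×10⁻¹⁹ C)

Δd ≈ 3.22 cm

Both emerge at v = E/B₁ = 4.47×10^4 m/s.
r = mv/(qB₂), so r₁ = 0.1612 m and r₂ = 0.1773 m, giving Δr = 0.0161 m.
After a semicircle each ion lands a diameter 2r from the entry slit, so the separation is 2Δr = 0.0322 m.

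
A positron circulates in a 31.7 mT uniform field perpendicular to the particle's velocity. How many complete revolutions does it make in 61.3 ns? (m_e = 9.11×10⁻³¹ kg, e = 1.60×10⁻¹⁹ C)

N = 54

T = 2πm/(qB) = 2π(9.11×10^-31) / [(1×1.60×10^-19)(0.0317)] = 1.1285×10^-9 s.
N = t/T = 6.13×10^-8 / 1.1285×10^-9 ≈ 54.32, so 54 complete revolutions.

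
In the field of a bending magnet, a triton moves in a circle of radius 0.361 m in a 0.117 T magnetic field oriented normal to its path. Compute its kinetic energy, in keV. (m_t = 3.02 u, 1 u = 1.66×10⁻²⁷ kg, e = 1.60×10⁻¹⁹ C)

K ≈ 28.5 keV

v = qBr/m = (1×1.60×10^-19)(0.117)(0.361) / (5.01×10^-27) = 1.35×10^6 m/s.
K = ½mv² = 0.5·(5.01×10^-27)·(1.35×10^6)² = 4.55×10^-15 J = 28.5 keV.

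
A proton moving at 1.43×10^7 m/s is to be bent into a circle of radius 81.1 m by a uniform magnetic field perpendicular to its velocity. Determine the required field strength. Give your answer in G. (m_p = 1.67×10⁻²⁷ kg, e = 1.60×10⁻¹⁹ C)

qvB = mv²/r gives B = mv/(qr).
B = (1.67×10^-27)(1.43×10^7) / [(1×1.60×10^-19)(81.1)] = 1.84×10^-3 T.

B ≈ 18.4 G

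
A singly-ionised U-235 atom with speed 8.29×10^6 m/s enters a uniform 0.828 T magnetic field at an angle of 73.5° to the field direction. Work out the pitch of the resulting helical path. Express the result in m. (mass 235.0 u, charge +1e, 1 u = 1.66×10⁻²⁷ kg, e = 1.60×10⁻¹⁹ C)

pitch ≈ 43.6 m

The velocity component along B is v∥ = v cos73.5° = 2.35×10^6 m/s.
The cyclotron period T = 2πm/(qB) = 1.85×10^-5 s is set by m, q, B alone.
Pitch = v∥·T = (2.35×10^6)(1.85×10^-5) = 43.6 m.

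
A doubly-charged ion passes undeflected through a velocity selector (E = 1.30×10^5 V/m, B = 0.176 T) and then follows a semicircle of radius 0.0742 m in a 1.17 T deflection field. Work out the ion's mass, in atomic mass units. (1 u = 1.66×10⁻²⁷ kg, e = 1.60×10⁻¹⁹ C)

m ≈ 22.7 u

v = E/B₁ = 7.39×10^5 m/s.
From r = mv/(qB₂), m = qB₂r/v = (2×1.60×10^-19)(1.17)(0.0742) / (7.39×10^5) = 3.76×10^-26 kg.
In atomic mass units: m = 3.76×10^-26 / 1.66×10^-27 = 22.7 u.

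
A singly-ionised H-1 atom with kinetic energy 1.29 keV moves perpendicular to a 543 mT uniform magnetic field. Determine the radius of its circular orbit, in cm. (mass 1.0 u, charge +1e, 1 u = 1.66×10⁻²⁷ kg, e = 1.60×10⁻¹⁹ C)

Convert the energy: K = 1.29 keV = 2.06×10^-16 J.
v = √(2K/m) = √(2·2.06×10^-16/1.66×10^-27) = 4.99×10^5 m/s.
r = mv/(qB) = (1.66×10^-27)(4.99×10^5) / [(1×1.60×10^-19)(0.543)] = 9.53×10^-3 m.

r ≈ 0.953 cm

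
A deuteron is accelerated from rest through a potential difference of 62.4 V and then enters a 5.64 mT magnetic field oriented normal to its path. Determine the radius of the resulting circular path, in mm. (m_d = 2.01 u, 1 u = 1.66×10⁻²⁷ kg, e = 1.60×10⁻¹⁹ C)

The kinetic energy gained is K = qV = (1×1.60×10^-19)(62.4) = 9.98×10^-18 J.
v = √(2K/m) = 7.74×10^4 m/s.
r = mv/(qB) = (3.34×10^-27)(7.74×10^4) / [(1×1.60×10^-19)(5.64×10^-3)] = 0.286 m.

r ≈ 286 mm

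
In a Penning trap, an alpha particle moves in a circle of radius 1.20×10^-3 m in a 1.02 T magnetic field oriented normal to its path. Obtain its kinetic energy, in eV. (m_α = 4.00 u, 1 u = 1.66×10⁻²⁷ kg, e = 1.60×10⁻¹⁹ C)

v = qBr/m = (2×1.60×10^-19)(1.02)(1.20×10^-3) / (6.64×10^-27) = 5.90×10^4 m/s.
K = ½mv² = 0.5·(6.64×10^-27)·(5.90×10^4)² = 1.16×10^-17 J = 72.2 eV.

K ≈ 72.2 eV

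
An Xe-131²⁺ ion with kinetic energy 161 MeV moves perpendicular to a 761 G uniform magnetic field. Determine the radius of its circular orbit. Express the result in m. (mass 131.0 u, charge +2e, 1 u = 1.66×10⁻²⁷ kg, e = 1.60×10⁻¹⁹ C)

r ≈ 137 m

Convert the energy: K = 161 MeV = 2.58×10^-11 J.
v = √(2K/m) = √(2·2.58×10^-11/2.17×10^-25) = 1.54×10^7 m/s.
r = mv/(qB) = (2.17×10^-25)(1.54×10^7) / [(2×1.60×10^-19)(0.0761)] = 137 m.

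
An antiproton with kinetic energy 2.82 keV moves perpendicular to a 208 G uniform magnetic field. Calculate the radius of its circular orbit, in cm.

Convert the energy: K = 2.82 keV = 4.51×10^-16 J.
v = √(2K/m) = √(2·4.51×10^-16/1.67×10^-27) = 7.35×10^5 m/s.
r = mv/(qB) = (1.67×10^-27)(7.35×10^5) / [(1×1.60×10^-19)(0.0208)] = 0.369 m.

r ≈ 36.9 cm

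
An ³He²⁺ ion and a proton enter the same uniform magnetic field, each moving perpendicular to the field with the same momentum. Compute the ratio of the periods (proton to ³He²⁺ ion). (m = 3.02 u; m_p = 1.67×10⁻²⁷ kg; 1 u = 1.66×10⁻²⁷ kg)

T = 2πm/(qB) is independent of speed, so T₂/T₁ = (m₂/q₂)/(m₁/q₁).
T_{proton}/T_{³He²⁺ ion} = (1.67×10^-27/1e) / (5.01×10^-27/2e) = 0.666.

ratio ≈ 0.666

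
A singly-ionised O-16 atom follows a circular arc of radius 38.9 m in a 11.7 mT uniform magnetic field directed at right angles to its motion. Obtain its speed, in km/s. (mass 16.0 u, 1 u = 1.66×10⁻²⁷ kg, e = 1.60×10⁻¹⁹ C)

v ≈ 2740 km/s

From qvB = mv²/r, v = qBr/m.
v = (1×1.60×10^-19)(0.0117)(38.9) / (2.66×10^-26) = 2.74×10^6 m/s.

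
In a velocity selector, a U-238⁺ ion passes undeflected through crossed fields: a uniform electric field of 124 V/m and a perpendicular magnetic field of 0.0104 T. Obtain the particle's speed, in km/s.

v ≈ 11.9 km/s

For zero net force, qE = qvB, so v = E/B.
v = (124) / (0.0104) = 1.19×10^4 m/s.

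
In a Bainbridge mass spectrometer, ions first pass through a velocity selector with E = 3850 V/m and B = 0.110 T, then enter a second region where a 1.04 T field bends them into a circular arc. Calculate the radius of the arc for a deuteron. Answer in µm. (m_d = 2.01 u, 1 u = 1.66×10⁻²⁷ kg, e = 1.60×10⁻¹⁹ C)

The selector passes v = E/B = 3850/0.110 = 3.50×10^4 m/s.
In the deflection region, r = mv/(qB₂) = (3.34×10^-27)(3.50×10^4) / [(1×1.60×10^-19)(1.04)] = 7.02×10^-4 m.

r ≈ 702 µm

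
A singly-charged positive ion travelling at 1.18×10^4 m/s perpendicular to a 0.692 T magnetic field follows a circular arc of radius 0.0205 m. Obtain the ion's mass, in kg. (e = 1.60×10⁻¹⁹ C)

qvB = mv²/r ⇒ m = qBr/v.
m = (1×1.60×10^-19)(0.692)(0.0205) / (1.18×10^4) = 1.92×10^-25 kg.

m ≈ 1.92×10^-25 kg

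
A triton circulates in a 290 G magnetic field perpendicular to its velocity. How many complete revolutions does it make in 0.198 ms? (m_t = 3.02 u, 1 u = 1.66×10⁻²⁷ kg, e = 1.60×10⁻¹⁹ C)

N = 29

T = 2πm/(qB) = 2π(5.0132×10^-27) / [(1×1.60×10^-19)(0.0290)] = 6.7885×10^-6 s.
N = t/T = 1.98×10^-4 / 6.7885×10^-6 ≈ 29.17, so 29 complete revolutions.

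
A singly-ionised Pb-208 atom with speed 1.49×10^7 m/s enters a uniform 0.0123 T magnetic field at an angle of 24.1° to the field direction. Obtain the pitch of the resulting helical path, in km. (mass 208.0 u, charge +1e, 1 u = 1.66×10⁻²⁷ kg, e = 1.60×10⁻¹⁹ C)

The velocity component along B is v∥ = v cos24.1° = 1.36×10^7 m/s.
The cyclotron period T = 2πm/(qB) = 1.10×10^-3 s is set by m, q, B alone.
Pitch = v∥·T = (1.36×10^7)(1.10×10^-3) = 1.50×10^4 m.

pitch ≈ 15.0 km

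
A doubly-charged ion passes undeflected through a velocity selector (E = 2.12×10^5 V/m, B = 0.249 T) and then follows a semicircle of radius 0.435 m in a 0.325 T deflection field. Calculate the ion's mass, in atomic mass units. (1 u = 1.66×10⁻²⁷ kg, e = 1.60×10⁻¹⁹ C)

m ≈ 32.0 u

v = E/B₁ = 8.51×10^5 m/s.
From r = mv/(qB₂), m = qB₂r/v = (2×1.60×10^-19)(0.325)(0.435) / (8.51×10^5) = 5.31×10^-26 kg.
In atomic mass units: m = 5.31×10^-26 / 1.66×10^-27 = 32.0 u.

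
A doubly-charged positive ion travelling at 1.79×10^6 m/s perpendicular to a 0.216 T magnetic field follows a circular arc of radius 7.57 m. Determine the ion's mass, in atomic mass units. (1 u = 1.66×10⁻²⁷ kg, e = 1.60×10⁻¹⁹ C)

m ≈ 176 u

qvB = mv²/r ⇒ m = qBr/v.
m = (2×1.60×10^-19)(0.216)(7.57) / (1.79×10^6) = 2.92×10^-25 kg = 176 u.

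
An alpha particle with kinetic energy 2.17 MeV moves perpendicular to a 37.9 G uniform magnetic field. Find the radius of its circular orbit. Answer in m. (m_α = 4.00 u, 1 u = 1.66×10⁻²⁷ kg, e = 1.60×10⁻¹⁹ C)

r ≈ 56.0 m

Convert the energy: K = 2.17 MeV = 3.47×10^-13 J.
v = √(2K/m) = √(2·3.47×10^-13/6.64×10^-27) = 1.02×10^7 m/s.
r = mv/(qB) = (6.64×10^-27)(1.02×10^7) / [(2×1.60×10^-19)(3.79×10^-3)] = 56.0 m.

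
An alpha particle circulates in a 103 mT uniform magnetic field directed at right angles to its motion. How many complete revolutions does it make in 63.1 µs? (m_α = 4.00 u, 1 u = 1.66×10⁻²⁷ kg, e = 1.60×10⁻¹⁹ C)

N = 49

T = 2πm/(qB) = 2π(6.64×10^-27) / [(2×1.60×10^-19)(0.103)] = 1.2658×10^-6 s.
N = t/T = 6.31×10^-5 / 1.2658×10^-6 ≈ 49.85, so 49 complete revolutions.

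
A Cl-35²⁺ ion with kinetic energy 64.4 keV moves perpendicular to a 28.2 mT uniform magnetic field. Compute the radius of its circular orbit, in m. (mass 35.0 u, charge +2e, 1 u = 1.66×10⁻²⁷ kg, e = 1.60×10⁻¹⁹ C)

r ≈ 3.83 m

Convert the energy: K = 64.4 keV = 1.03×10^-14 J.
v = √(2K/m) = √(2·1.03×10^-14/5.81×10^-26) = 5.96×10^5 m/s.
r = mv/(qB) = (5.81×10^-26)(5.96×10^5) / [(2×1.60×10^-19)(0.0282)] = 3.83 m.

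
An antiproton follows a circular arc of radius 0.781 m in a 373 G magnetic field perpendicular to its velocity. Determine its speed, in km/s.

v ≈ 2790 km/s

From qvB = mv²/r, v = qBr/m.
v = (1×1.60×10^-19)(0.0373)(0.781) / (1.67×10^-27) = 2.79×10^6 m/s.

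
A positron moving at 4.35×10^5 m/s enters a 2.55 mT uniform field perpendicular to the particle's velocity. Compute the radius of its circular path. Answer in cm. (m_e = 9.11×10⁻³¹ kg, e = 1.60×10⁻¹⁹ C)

r ≈ 0.0971 cm

The magnetic force provides the centripetal force: qvB = mv²/r, so r = mv/(qB).
r = (9.11×10^-31 kg)(4.35×10^5 m/s) / [(1×1.60×10^-19 C)(2.55×10^-3 T)] = 9.71×10^-4 m.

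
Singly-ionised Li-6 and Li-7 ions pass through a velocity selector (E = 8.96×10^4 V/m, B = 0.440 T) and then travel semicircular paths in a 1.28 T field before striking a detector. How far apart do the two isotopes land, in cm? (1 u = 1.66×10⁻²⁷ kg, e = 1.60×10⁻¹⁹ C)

Both emerge at v = E/B₁ = 2.04×10^5 m/s.
r = mv/(qB₂), so r₁ = 9.903×10^-3 m and r₂ = 0.01155 m, giving Δr = 1.65×10^-3 m.
After a semicircle each ion lands a diameter 2r from the entry slit, so the separation is 2Δr = 3.30×10^-3 m.

Δd ≈ 0.330 cm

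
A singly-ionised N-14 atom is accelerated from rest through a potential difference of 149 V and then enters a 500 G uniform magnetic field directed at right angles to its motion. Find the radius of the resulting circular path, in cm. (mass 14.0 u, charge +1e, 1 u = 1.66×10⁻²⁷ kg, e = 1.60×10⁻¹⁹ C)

r ≈ 13.2 cm

The kinetic energy gained is K = qV = (1×1.60×10^-19)(149) = 2.38×10^-17 J.
v = √(2K/m) = 4.53×10^4 m/s.
r = mv/(qB) = (2.32×10^-26)(4.53×10^4) / [(1×1.60×10^-19)(0.0500)] = 0.132 m.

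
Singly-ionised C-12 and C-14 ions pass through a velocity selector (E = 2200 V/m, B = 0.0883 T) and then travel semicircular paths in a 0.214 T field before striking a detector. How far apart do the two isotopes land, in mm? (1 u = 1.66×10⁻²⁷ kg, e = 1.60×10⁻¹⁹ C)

Both emerge at v = E/B₁ = 2.49×10^4 m/s.
r = mv/(qB₂), so r₁ = 0.01449 m and r₂ = 0.01691 m, giving Δr = 2.42×10^-3 m.
After a semicircle each ion lands a diameter 2r from the entry slit, so the separation is 2Δr = 4.83×10^-3 m.

Δd ≈ 4.83 mm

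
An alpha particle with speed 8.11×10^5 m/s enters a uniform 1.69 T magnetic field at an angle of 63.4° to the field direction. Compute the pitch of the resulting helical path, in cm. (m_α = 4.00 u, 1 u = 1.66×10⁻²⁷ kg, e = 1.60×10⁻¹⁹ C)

The velocity component along B is v∥ = v cos63.4° = 3.63×10^5 m/s.
The cyclotron period T = 2πm/(qB) = 7.71×10^-8 s is set by m, q, B alone.
Pitch = v∥·T = (3.63×10^5)(7.71×10^-8) = 0.0280 m.

pitch ≈ 2.80 cm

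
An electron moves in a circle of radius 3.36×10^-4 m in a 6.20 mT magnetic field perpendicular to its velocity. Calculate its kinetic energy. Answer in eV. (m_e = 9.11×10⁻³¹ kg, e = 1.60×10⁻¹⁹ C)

v = qBr/m = (1×1.60×10^-19)(6.20×10^-3)(3.36×10^-4) / (9.11×10^-31) = 3.66×10^5 m/s.
K = ½mv² = 0.5·(9.11×10^-31)·(3.66×10^5)² = 6.10×10^-20 J = 0.381 eV.

K ≈ 0.381 eV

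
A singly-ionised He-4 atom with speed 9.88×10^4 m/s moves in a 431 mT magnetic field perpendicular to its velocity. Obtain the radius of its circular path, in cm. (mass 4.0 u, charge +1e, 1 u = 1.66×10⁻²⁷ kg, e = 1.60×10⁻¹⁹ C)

r ≈ 0.951 cm

The magnetic force provides the centripetal force: qvB = mv²/r, so r = mv/(qB).
r = (6.64×10^-27 kg)(9.88×10^4 m/s) / [(1×1.60×10^-19 C)(0.431 T)] = 9.51×10^-3 m.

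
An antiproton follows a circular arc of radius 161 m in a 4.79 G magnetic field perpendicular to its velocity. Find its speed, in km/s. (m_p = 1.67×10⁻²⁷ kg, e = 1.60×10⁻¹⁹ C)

From qvB = mv²/r, v = qBr/m.
v = (1×1.60×10^-19)(4.79×10^-4)(161) / (1.67×10^-27) = 7.39×10^6 m/s.

v ≈ 7390 km/s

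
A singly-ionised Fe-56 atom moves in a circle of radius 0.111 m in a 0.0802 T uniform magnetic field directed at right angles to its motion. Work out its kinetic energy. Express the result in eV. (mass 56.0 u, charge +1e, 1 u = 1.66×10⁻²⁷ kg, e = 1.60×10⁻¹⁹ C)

K ≈ 68.2 eV

v = qBr/m = (1×1.60×10^-19)(0.0802)(0.111) / (9.30×10^-26) = 1.53×10^4 m/s.
K = ½mv² = 0.5·(9.30×10^-26)·(1.53×10^4)² = 1.09×10^-17 J = 68.2 eV.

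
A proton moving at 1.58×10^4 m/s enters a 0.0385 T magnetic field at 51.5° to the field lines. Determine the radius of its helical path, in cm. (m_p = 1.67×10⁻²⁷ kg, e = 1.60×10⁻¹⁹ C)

Only the perpendicular component v⊥ = v sin51.5° = 1.24×10^4 m/s is bent by the field.
r = m v⊥ /(qB) = (1.67×10^-27)(1.24×10^4) / [(1×1.60×10^-19)(0.0385)] = 3.35×10^-3 m.

r ≈ 0.335 cm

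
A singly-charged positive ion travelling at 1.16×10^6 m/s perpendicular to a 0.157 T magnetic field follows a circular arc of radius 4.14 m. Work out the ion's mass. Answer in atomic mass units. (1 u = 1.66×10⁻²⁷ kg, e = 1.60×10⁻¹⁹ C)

m ≈ 54.0 u

qvB = mv²/r ⇒ m = qBr/v.
m = (1×1.60×10^-19)(0.157)(4.14) / (1.16×10^6) = 8.97×10^-26 kg = 54.0 u.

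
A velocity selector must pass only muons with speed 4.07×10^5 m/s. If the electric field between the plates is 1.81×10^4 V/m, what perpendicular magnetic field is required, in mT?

B ≈ 44.5 mT

qE = qvB ⇒ B = E/v = (1.81×10^4) / (4.07×10^5) = 0.0445 T.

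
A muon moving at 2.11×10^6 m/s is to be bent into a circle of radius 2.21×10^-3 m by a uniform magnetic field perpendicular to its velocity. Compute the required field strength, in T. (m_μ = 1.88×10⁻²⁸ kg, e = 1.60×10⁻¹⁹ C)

qvB = mv²/r gives B = mv/(qr).
B = (1.88×10^-28)(2.11×10^6) / [(1×1.60×10^-19)(2.21×10^-3)] = 1.12 T.

B ≈ 1.12 T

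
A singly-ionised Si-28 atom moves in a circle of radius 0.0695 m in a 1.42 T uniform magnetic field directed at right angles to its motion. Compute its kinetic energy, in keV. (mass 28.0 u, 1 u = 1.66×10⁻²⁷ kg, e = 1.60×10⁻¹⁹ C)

K ≈ 16.8 keV

v = qBr/m = (1×1.60×10^-19)(1.42)(0.0695) / (4.65×10^-26) = 3.40×10^5 m/s.
K = ½mv² = 0.5·(4.65×10^-26)·(3.40×10^5)² = 2.68×10^-15 J = 16.8 keV.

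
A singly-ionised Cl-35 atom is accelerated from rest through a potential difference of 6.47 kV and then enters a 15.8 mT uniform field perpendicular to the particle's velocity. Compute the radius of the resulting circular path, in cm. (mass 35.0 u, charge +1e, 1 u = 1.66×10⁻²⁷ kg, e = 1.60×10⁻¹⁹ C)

The kinetic energy gained is K = qV = (1×1.60×10^-19)(6470) = 1.04×10^-15 J.
v = √(2K/m) = 1.89×10^5 m/s.
r = mv/(qB) = (5.81×10^-26)(1.89×10^5) / [(1×1.60×10^-19)(0.0158)] = 4.34 m.

r ≈ 434 cm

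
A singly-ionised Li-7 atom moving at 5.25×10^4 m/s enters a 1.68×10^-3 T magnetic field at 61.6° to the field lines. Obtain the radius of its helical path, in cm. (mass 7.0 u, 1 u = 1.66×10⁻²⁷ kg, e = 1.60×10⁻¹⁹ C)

r ≈ 200 cm

Only the perpendicular component v⊥ = v sin61.6° = 4.62×10^4 m/s is bent by the field.
r = m v⊥ /(qB) = (1.16×10^-26)(4.62×10^4) / [(1×1.60×10^-19)(1.68×10^-3)] = 2.00 m.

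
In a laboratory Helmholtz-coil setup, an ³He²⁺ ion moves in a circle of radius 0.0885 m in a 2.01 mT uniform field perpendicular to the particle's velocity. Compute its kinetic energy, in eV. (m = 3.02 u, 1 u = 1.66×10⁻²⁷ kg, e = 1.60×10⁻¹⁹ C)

K ≈ 2.02 eV

v = qBr/m = (2×1.60×10^-19)(2.01×10^-3)(0.0885) / (5.01×10^-27) = 1.14×10^4 m/s.
K = ½mv² = 0.5·(5.01×10^-27)·(1.14×10^4)² = 3.23×10^-19 J = 2.02 eV.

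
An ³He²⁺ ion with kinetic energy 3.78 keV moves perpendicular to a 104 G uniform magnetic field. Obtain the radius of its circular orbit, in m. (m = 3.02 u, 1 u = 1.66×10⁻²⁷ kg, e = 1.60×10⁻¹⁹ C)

Convert the energy: K = 3.78 keV = 6.05×10^-16 J.
v = √(2K/m) = √(2·6.05×10^-16/5.01×10^-27) = 4.91×10^5 m/s.
r = mv/(qB) = (5.01×10^-27)(4.91×10^5) / [(2×1.60×10^-19)(0.0104)] = 0.740 m.

r ≈ 0.740 m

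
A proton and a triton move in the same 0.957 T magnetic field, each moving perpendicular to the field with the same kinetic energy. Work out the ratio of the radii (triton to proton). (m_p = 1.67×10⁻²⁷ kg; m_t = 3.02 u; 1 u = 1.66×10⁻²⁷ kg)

r = √(2mK)/(qB) ⇒ at equal K, r ∝ √m/q.
r_{triton}/r_{proton} = 1.73.

ratio ≈ 1.73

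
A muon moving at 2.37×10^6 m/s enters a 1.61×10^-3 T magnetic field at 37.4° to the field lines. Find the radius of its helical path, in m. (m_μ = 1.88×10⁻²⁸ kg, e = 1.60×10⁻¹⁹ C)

Only the perpendicular component v⊥ = v sin37.4° = 1.44×10^6 m/s is bent by the field.
r = m v⊥ /(qB) = (1.88×10^-28)(1.44×10^6) / [(1×1.60×10^-19)(1.61×10^-3)] = 1.05 m.

r ≈ 1.05 m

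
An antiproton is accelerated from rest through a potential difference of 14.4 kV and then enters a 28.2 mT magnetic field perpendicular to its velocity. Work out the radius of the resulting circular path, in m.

The kinetic energy gained is K = qV = (1×1.60×10^-19)(1.44×10^4) = 2.30×10^-15 J.
v = √(2K/m) = 1.66×10^6 m/s.
r = mv/(qB) = (1.67×10^-27)(1.66×10^6) / [(1×1.60×10^-19)(0.0282)] = 0.615 m.

r ≈ 0.615 m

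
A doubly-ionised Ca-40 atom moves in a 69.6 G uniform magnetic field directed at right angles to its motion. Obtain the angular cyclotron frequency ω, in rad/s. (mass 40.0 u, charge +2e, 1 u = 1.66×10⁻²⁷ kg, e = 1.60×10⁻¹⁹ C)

ω = qB/m = (2×1.60×10^-19)(6.96×10^-3) / (6.64×10^-26) = 3.35×10^4 rad/s.

ω ≈ 3.35×10^4 rad/s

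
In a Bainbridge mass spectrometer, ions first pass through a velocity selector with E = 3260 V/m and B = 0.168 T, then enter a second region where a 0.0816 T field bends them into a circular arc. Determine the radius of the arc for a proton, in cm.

The selector passes v = E/B = 3260/0.168 = 1.94×10^4 m/s.
In the deflection region, r = mv/(qB₂) = (1.67×10^-27)(1.94×10^4) / [(1×1.60×10^-19)(0.0816)] = 2.48×10^-3 m.

r ≈ 0.248 cm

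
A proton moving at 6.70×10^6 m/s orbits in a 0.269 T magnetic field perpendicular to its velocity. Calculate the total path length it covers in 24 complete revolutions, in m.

L ≈ 39.2 m

r = mv/(qB) = 0.260 m, so one revolution covers 2πr = 1.63 m.
In 24 revolutions: L = 24·2πr = 39.2 m.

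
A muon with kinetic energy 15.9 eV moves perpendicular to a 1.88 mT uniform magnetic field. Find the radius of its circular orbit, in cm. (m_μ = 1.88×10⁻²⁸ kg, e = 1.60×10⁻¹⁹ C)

r ≈ 10.3 cm

Convert the energy: K = 15.9 eV = 2.54×10^-18 J.
v = √(2K/m) = √(2·2.54×10^-18/1.88×10^-28) = 1.65×10^5 m/s.
r = mv/(qB) = (1.88×10^-28)(1.65×10^5) / [(1×1.60×10^-19)(1.88×10^-3)] = 0.103 m.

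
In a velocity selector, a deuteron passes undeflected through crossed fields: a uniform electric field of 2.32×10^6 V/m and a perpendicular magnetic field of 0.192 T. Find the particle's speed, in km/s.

For zero net force, qE = qvB, so v = E/B.
v = (2.32×10^6) / (0.192) = 1.21×10^7 m/s.

v ≈ 12100 km/s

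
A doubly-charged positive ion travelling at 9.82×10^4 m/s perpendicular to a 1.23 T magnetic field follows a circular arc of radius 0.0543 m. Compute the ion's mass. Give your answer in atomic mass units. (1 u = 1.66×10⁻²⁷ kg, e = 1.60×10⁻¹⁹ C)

qvB = mv²/r ⇒ m = qBr/v.
m = (2×1.60×10^-19)(1.23)(0.0543) / (9.82×10^4) = 2.18×10^-25 kg = 131 u.

m ≈ 131 u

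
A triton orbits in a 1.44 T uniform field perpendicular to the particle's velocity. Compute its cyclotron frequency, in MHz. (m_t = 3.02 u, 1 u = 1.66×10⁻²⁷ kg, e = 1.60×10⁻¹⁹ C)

f = qB/(2πm) = (1×1.60×10^-19)(1.44) / [2π(5.01×10^-27)] = 7.31×10^6 Hz.

f ≈ 7.31 MHz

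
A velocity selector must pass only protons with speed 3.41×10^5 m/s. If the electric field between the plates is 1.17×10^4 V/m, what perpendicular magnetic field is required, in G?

B ≈ 343 G

qE = qvB ⇒ B = E/v = (1.17×10^4) / (3.41×10^5) = 0.0343 T.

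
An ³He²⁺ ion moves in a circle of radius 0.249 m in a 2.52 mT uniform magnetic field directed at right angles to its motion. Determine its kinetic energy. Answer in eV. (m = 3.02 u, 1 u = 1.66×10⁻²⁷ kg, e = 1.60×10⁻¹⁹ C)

K ≈ 25.1 eV

v = qBr/m = (2×1.60×10^-19)(2.52×10^-3)(0.249) / (5.01×10^-27) = 4.01×10^4 m/s.
K = ½mv² = 0.5·(5.01×10^-27)·(4.01×10^4)² = 4.02×10^-18 J = 25.1 eV.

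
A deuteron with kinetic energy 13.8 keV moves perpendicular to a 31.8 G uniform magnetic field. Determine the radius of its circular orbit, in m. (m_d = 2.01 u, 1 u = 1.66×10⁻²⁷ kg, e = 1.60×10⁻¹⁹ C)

r ≈ 7.54 m

Convert the energy: K = 13.8 keV = 2.21×10^-15 J.
v = √(2K/m) = √(2·2.21×10^-15/3.34×10^-27) = 1.15×10^6 m/s.
r = mv/(qB) = (3.34×10^-27)(1.15×10^6) / [(1×1.60×10^-19)(3.18×10^-3)] = 7.54 m.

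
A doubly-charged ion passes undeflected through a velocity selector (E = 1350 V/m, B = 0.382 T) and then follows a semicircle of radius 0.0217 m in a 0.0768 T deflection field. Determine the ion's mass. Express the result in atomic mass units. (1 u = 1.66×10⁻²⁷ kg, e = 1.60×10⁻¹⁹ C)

m ≈ 90.9 u

v = E/B₁ = 3530 m/s.
From r = mv/(qB₂), m = qB₂r/v = (2×1.60×10^-19)(0.0768)(0.0217) / (3530) = 1.51×10^-25 kg.
In atomic mass units: m = 1.51×10^-25 / 1.66×10^-27 = 90.9 u.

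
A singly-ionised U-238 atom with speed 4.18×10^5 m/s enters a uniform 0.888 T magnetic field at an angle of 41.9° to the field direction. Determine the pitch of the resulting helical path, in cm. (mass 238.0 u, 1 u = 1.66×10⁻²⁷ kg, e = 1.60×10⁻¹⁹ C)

pitch ≈ 544 cm

The velocity component along B is v∥ = v cos41.9° = 3.11×10^5 m/s.
The cyclotron period T = 2πm/(qB) = 1.75×10^-5 s is set by m, q, B alone.
Pitch = v∥·T = (3.11×10^5)(1.75×10^-5) = 5.44 m.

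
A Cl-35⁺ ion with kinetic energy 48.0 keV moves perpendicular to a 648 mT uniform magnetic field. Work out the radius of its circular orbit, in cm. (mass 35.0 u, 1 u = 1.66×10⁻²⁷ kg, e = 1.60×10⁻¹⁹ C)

r ≈ 28.8 cm

Convert the energy: K = 48.0 keV = 7.68×10^-15 J.
v = √(2K/m) = √(2·7.68×10^-15/5.81×10^-26) = 5.14×10^5 m/s.
r = mv/(qB) = (5.81×10^-26)(5.14×10^5) / [(1×1.60×10^-19)(0.648)] = 0.288 m.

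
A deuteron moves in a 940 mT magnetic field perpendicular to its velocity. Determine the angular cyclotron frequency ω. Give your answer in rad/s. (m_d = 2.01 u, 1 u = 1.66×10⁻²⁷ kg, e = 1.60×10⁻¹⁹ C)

ω = qB/m = (1×1.60×10^-19)(0.940) / (3.34×10^-27) = 4.51×10^7 rad/s.

ω ≈ 4.51×10^7 rad/s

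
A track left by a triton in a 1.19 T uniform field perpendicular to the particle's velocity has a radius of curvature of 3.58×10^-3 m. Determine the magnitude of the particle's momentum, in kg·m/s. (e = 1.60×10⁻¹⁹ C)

p ≈ 6.82×10^-22 kg·m/s

Since qvB = mv²/r, the momentum p = mv = qBr.
p = (1×1.60×10^-19)(1.19)(3.58×10^-3) = 6.82×10^-22 kg·m/s.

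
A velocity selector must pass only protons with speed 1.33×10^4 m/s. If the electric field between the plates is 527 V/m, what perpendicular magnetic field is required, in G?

B ≈ 396 G

qE = qvB ⇒ B = E/v = (527) / (1.33×10^4) = 0.0396 T.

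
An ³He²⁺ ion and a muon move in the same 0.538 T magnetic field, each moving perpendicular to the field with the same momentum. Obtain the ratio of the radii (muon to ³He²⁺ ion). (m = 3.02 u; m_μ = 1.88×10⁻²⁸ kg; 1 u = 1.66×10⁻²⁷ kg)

r = p/(qB) ⇒ at equal p, r ∝ 1/q.
r_{muon}/r_{³He²⁺ ion} = 2.00.

ratio ≈ 2.00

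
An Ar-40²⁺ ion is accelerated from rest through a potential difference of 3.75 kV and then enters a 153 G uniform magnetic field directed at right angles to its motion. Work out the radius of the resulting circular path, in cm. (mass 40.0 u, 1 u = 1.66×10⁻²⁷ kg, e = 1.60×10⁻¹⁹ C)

r ≈ 258 cm

The kinetic energy gained is K = qV = (2×1.60×10^-19)(3750) = 1.20×10^-15 J.
v = √(2K/m) = 1.90×10^5 m/s.
r = mv/(qB) = (6.64×10^-26)(1.90×10^5) / [(2×1.60×10^-19)(0.0153)] = 2.58 m.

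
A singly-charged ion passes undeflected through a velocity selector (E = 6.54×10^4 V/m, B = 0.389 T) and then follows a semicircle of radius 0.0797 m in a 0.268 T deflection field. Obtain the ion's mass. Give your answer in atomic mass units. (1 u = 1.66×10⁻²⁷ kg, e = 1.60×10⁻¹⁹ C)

m ≈ 12.2 u

v = E/B₁ = 1.68×10^5 m/s.
From r = mv/(qB₂), m = qB₂r/v = (1×1.60×10^-19)(0.268)(0.0797) / (1.68×10^5) = 2.03×10^-26 kg.
In atomic mass units: m = 2.03×10^-26 / 1.66×10^-27 = 12.2 u.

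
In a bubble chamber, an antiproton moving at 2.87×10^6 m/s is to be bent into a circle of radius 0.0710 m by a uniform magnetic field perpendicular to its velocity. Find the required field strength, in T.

B ≈ 0.422 T

qvB = mv²/r gives B = mv/(qr).
B = (1.67×10^-27)(2.87×10^6) / [(1×1.60×10^-19)(0.0710)] = 0.422 T.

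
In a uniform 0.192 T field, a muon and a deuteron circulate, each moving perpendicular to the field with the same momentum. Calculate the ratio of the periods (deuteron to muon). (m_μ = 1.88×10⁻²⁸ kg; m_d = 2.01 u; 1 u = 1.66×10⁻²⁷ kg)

T = 2πm/(qB) is independent of speed, so T₂/T₁ = (m₂/q₂)/(m₁/q₁).
T_{deuteron}/T_{muon} = (3.34×10^-27/1e) / (1.88×10^-28/1e) = 17.7.

ratio ≈ 17.7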